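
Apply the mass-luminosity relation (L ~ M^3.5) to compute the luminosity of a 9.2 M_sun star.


L/L_sun = (M/M_sun)^3.5 = 9.2^3.5 = 2361.8776

2361.8776 L_sun


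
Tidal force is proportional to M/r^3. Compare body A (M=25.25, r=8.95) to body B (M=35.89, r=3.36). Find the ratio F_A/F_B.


Ratio = (M1/r1^3) / (M2/r2^3) = (25.25/8.95^3) / (35.89/3.36^3) = 0.0372

0.0372


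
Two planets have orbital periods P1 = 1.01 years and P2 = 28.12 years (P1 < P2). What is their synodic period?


1/P_syn = |1/P1 - 1/P2| = |1/1.01 - 1/28.12| => P_syn = 1.0476

1.0476 years


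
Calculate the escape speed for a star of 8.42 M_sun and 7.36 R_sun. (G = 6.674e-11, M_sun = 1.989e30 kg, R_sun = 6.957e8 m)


M = 8.42 * 1.989e30 kg = 1.674738e+31 kg; R = 7.36 * 6.957e8 m = 5.120352e+09 m. v_esc = sqrt(2GM/R) = sqrt(2 * 6.674e-11 * 1.674738e+31 / 5.120352e+09) = 660741.5647

660741.5647 m/s


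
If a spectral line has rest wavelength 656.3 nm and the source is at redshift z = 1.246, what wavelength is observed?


lam_obs = lam_emit * (1 + z) = 656.3 * (1 + 1.246) = 1474.0498

1474.0498 nm


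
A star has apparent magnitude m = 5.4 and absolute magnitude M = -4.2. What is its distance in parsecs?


d = 10^((m - M + 5)/5) = 10^((5.4 - -4.2 + 5)/5) = 831.7638

831.7638 pc


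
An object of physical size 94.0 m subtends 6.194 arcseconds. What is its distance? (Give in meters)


D = size / theta_rad, theta_rad = 6.194 * pi/(180*3600) = 3.003e-05, D = 3.130e+06

3.130e+06 m


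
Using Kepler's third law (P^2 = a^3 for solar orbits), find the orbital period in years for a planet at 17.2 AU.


P = a^(3/2) = 17.2^1.5 = 71.3334

71.3334 years


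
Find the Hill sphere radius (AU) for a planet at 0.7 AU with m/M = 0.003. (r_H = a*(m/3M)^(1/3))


r_H = a * (m/3M)^(1/3) = 0.7 * (0.003/3)^(1/3) = 0.07

0.07 AU


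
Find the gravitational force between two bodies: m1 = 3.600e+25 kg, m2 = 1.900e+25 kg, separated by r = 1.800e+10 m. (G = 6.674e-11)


F = G*m1*m2/r^2 = 6.674e-11 * 3.600e+25 * 1.900e+25 / (1.800e+10)^2 = 6.674e-11 * 6.840e+50 / 3.240e+20 = 1.409e+20

1.409e+20 N


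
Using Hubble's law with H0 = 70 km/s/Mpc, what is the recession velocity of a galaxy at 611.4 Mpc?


v = H0 * d = 70 * 611.4 = 42798.0

42798.0 km/s


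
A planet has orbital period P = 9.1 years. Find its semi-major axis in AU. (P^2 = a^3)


a = P^(2/3) = 9.1^(2/3) = 4.3587

4.3587 AU


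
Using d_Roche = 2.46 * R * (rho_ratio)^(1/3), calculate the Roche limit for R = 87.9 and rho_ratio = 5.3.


d_Roche = 2.46 * 87.9 * 5.3^(1/3) = 377.0069

377.0069


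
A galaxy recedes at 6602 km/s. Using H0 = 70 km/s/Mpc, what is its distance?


d = v / H0 = 6602 / 70 = 94.3143

94.3143 Mpc


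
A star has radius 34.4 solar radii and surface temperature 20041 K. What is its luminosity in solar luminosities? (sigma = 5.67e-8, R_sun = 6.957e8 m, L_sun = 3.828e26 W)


R = 34.4 * 6.957e8 m = 2.393208e+10 m. L = 4*pi*R^2*sigma*T^4 = 4*pi*(2.393208e+10)^2 * 5.67e-8 * 20041^4 = 6.583113865e+31 W. L/L_sun = 6.583113865e+31 / 3.828e26 = 171972.6715

171972.6715 L_sun


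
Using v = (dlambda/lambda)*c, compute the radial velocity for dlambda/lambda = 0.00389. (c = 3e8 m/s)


v = (dlambda/lambda) * c = 0.00389 * 3e8 = 1.167e+06

1.167e+06 m/s


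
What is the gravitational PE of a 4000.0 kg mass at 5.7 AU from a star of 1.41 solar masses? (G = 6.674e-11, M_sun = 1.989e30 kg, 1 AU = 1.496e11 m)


M = 1.41 * 1.989e30 kg = 2.80449e+30 kg; r = 5.7 AU * 1.496e11 m/AU = 8.5272e+11 m. U = -GM*m/r = -(6.674e-11 * 2.80449e+30 * 4000.0) / 8.5272e+11 = -8.780e+11

-8.780e+11 J


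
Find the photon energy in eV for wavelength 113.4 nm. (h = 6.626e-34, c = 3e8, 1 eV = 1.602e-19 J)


E = hc/lambda = 6.626e-34 * 3e8 / 1.134e-07 = 1.753e-18 J = 10.942 eV

10.942 eV


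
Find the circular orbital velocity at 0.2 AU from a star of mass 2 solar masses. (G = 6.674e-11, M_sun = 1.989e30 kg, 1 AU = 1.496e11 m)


v = sqrt(GM/r) = sqrt(6.674e-11 * 3.978e+30 / 2.992e+10) = 94198.6537

94198.6537 m/s


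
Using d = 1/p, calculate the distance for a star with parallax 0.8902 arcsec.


d = 1/p = 1/0.8902 = 1.1233

1.1233 pc


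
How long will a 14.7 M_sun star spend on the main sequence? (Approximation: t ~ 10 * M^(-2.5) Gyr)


t = 10 * M^(-2.5) = 10 * 14.7^(-2.5) = 0.0121

0.0121 Gyr


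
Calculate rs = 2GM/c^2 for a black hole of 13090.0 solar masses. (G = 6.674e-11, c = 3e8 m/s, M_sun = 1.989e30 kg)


M = 13090.0 * 1.989e30 kg = 2.603601e+34 kg. rs = 2GM/c^2 = 2 * 6.674e-11 * 2.603601e+34 / (3e8)^2 = 3.861e+07

3.861e+07 m


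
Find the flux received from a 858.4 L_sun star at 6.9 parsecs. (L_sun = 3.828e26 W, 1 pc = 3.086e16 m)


F = L / (4*pi*d^2) = 3.286e+29 / (4*pi*(2.129e+17)^2) = 5.767e-07

5.767e-07 W/m^2


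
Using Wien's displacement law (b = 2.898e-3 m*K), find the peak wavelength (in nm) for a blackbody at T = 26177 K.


lam_max = b / T = 2.898e-3 / 26177 = 1.107e-07 m = 110.7079 nm

110.7079 nm


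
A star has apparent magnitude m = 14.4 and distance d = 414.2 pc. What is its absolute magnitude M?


M = m - 5*log10(d) + 5 = 14.4 - 5*log10(414.2) + 5 = 6.3139

6.3139


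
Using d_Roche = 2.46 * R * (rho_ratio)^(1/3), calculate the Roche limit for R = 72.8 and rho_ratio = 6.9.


d_Roche = 2.46 * 72.8 * 6.9^(1/3) = 340.9438

340.9438


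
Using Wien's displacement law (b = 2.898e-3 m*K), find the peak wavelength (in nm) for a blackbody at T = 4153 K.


lam_max = b / T = 2.898e-3 / 4153 = 6.978e-07 m = 697.8088 nm

697.8088 nm


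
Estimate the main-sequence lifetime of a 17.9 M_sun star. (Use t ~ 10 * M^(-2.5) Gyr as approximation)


t = 10 * M^(-2.5) = 10 * 17.9^(-2.5) = 0.0074

0.0074 Gyr


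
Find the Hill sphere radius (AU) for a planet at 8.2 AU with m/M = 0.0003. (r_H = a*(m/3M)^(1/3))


r_H = a * (m/3M)^(1/3) = 8.2 * (0.0003/3)^(1/3) = 0.3806

0.3806 AU


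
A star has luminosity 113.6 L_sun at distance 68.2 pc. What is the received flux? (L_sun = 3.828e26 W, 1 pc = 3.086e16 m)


F = L / (4*pi*d^2) = 4.349e+28 / (4*pi*(2.105e+18)^2) = 7.812e-10

7.812e-10 W/m^2


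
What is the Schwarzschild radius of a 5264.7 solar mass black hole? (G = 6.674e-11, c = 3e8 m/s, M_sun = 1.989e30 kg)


M = 5264.7 * 1.989e30 kg = 1.04714883e+34 kg. rs = 2GM/c^2 = 2 * 6.674e-11 * 1.04714883e+34 / (3e8)^2 = 1.553e+07

1.553e+07 m


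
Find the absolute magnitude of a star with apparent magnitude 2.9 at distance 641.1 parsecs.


M = m - 5*log10(d) + 5 = 2.9 - 5*log10(641.1) + 5 = -6.1346

-6.1346


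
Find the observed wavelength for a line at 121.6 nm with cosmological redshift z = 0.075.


lam_obs = lam_emit * (1 + z) = 121.6 * (1 + 0.075) = 130.72

130.72 nm


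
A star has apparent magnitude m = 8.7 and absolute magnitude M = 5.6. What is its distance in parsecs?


d = 10^((m - M + 5)/5) = 10^((8.7 - 5.6 + 5)/5) = 41.6869

41.6869 pc


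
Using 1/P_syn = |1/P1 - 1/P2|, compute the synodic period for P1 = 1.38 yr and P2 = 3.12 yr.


1/P_syn = |1/P1 - 1/P2| = |1/1.38 - 1/3.12| => P_syn = 2.4745

2.4745 years


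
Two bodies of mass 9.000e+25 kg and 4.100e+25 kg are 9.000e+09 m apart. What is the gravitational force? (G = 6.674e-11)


F = G*m1*m2/r^2 = 6.674e-11 * 9.000e+25 * 4.100e+25 / (9.000e+09)^2 = 6.674e-11 * 3.690e+51 / 8.100e+19 = 3.040e+21

3.040e+21 N


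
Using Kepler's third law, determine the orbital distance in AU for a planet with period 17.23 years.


a = P^(2/3) = 17.23^(2/3) = 6.671

6.671 AU


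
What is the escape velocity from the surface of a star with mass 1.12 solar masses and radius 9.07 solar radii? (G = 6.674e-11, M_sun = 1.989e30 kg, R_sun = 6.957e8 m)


M = 1.12 * 1.989e30 kg = 2.22768e+30 kg; R = 9.07 * 6.957e8 m = 6.309999e+09 m. v_esc = sqrt(2GM/R) = sqrt(2 * 6.674e-11 * 2.22768e+30 / 6.309999e+09) = 217080.0219

217080.0219 m/s


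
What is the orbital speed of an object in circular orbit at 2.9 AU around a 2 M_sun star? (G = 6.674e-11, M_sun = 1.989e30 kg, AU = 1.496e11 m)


v = sqrt(GM/r) = sqrt(6.674e-11 * 3.978e+30 / 4.338e+11) = 24737.7784

24737.7784 m/s


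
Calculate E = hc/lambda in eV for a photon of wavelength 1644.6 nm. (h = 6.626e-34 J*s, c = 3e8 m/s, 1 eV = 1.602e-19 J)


E = hc/lambda = 6.626e-34 * 3e8 / 1.645e-06 = 1.209e-19 J = 0.7545 eV

0.7545 eV


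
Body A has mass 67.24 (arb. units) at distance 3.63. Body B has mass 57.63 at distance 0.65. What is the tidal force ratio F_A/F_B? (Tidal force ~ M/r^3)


Ratio = (M1/r1^3) / (M2/r2^3) = (67.24/3.63^3) / (57.63/0.65^3) = 0.0067

0.0067


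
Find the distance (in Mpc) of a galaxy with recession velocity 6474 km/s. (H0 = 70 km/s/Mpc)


d = v / H0 = 6474 / 70 = 92.4857

92.4857 Mpc


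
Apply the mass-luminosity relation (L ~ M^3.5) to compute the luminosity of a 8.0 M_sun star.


L/L_sun = (M/M_sun)^3.5 = 8.0^3.5 = 1448.1547

1448.1547 L_sun


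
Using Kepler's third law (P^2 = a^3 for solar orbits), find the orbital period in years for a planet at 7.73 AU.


P = a^(3/2) = 7.73^1.5 = 21.4916

21.4916 years


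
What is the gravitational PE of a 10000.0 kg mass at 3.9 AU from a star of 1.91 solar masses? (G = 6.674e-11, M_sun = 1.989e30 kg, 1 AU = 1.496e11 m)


M = 1.91 * 1.989e30 kg = 3.79899e+30 kg; r = 3.9 AU * 1.496e11 m/AU = 5.8344e+11 m. U = -GM*m/r = -(6.674e-11 * 3.79899e+30 * 10000.0) / 5.8344e+11 = -4.346e+12

-4.346e+12 J


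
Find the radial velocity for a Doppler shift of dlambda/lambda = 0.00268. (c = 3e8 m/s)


v = (dlambda/lambda) * c = 0.00268 * 3e8 = 804000.0

804000.0 m/s


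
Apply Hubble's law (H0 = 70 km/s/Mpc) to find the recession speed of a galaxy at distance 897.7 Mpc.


v = H0 * d = 70 * 897.7 = 62839.0

62839.0 km/s


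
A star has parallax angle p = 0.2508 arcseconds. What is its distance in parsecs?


d = 1/p = 1/0.2508 = 3.9872

3.9872 pc


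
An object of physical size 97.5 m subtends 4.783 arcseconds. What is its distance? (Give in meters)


D = size / theta_rad, theta_rad = 4.783 * pi/(180*3600) = 2.319e-05, D = 4.205e+06

4.205e+06 m


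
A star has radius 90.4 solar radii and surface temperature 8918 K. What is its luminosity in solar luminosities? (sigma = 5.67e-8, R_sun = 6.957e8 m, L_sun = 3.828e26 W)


R = 90.4 * 6.957e8 m = 6.289128e+10 m. L = 4*pi*R^2*sigma*T^4 = 4*pi*(6.289128e+10)^2 * 5.67e-8 * 8918^4 = 1.782557971e+31 W. L/L_sun = 1.782557971e+31 / 3.828e26 = 46566.3002

46566.3002 L_sun


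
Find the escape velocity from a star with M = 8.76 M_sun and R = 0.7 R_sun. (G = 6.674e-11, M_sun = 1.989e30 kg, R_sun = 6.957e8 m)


M = 8.76 * 1.989e30 kg = 1.742364e+31 kg; R = 0.7 * 6.957e8 m = 4.8699e+08 m. v_esc = sqrt(2GM/R) = sqrt(2 * 6.674e-11 * 1.742364e+31 / 4.8699e+08) = 2.185e+06

2.185e+06 m/s


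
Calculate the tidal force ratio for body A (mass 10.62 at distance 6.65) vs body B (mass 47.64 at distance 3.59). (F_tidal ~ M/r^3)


Ratio = (M1/r1^3) / (M2/r2^3) = (10.62/6.65^3) / (47.64/3.59^3) = 0.0351

0.0351


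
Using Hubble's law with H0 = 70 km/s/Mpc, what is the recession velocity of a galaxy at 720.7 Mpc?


v = H0 * d = 70 * 720.7 = 50449.0

50449.0 km/s


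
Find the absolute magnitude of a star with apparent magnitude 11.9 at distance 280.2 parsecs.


M = m - 5*log10(d) + 5 = 11.9 - 5*log10(280.2) + 5 = 4.6627

4.6627


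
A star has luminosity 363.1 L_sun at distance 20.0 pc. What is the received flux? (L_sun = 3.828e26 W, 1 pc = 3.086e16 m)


F = L / (4*pi*d^2) = 1.390e+29 / (4*pi*(6.172e+17)^2) = 2.904e-08

2.904e-08 W/m^2


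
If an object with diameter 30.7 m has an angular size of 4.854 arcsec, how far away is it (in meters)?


D = size / theta_rad, theta_rad = 4.854 * pi/(180*3600) = 2.353e-05, D = 1.305e+06

1.305e+06 m


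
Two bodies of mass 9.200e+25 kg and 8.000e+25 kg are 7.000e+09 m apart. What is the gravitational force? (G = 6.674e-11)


F = G*m1*m2/r^2 = 6.674e-11 * 9.200e+25 * 8.000e+25 / (7.000e+09)^2 = 6.674e-11 * 7.360e+51 / 4.900e+19 = 1.002e+22

1.002e+22 N


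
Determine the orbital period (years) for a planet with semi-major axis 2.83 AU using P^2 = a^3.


P = a^(3/2) = 2.83^1.5 = 4.7608

4.7608 years


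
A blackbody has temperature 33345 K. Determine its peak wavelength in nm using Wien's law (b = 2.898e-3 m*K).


lam_max = b / T = 2.898e-3 / 33345 = 8.691e-08 m = 86.9096 nm

86.9096 nm


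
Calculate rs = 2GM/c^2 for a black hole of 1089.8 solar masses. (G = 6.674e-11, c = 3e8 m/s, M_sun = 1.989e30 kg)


M = 1089.8 * 1.989e30 kg = 2.1676122e+33 kg. rs = 2GM/c^2 = 2 * 6.674e-11 * 2.1676122e+33 / (3e8)^2 = 3.215e+06

3.215e+06 m


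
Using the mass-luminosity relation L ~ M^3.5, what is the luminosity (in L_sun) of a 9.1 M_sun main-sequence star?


L/L_sun = (M/M_sun)^3.5 = 9.1^3.5 = 2273.2378

2273.2378 L_sun


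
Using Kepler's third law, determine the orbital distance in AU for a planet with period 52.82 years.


a = P^(2/3) = 52.82^(2/3) = 14.0777

14.0777 AU


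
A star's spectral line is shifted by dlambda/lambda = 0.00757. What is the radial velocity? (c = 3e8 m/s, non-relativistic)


v = (dlambda/lambda) * c = 0.00757 * 3e8 = 2.271e+06

2.271e+06 m/s


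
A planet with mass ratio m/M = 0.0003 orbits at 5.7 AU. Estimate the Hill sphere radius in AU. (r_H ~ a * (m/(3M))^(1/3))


r_H = a * (m/3M)^(1/3) = 5.7 * (0.0003/3)^(1/3) = 0.2646

0.2646 AU


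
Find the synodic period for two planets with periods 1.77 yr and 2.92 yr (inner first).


1/P_syn = |1/P1 - 1/P2| = |1/1.77 - 1/2.92| => P_syn = 4.4943

4.4943 years


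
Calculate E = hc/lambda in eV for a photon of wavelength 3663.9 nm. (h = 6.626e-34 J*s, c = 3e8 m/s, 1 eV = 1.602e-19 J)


E = hc/lambda = 6.626e-34 * 3e8 / 3.664e-06 = 5.425e-20 J = 0.3387 eV

0.3387 eV


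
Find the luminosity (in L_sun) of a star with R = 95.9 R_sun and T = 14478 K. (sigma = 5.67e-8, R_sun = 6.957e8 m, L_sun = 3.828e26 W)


R = 95.9 * 6.957e8 m = 6.671763e+10 m. L = 4*pi*R^2*sigma*T^4 = 4*pi*(6.671763e+10)^2 * 5.67e-8 * 14478^4 = 1.393504685e+32 W. L/L_sun = 1.393504685e+32 / 3.828e26 = 364029.437

364029.437 L_sun


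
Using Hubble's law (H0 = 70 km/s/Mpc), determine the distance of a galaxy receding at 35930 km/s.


d = v / H0 = 35930 / 70 = 513.2857

513.2857 Mpc


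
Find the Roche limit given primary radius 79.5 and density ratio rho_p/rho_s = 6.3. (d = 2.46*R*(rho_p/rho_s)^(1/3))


d_Roche = 2.46 * 79.5 * 6.3^(1/3) = 361.2011

361.2011


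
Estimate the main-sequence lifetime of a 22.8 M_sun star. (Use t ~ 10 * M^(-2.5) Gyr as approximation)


t = 10 * M^(-2.5) = 10 * 22.8^(-2.5) = 0.004

0.004 Gyr


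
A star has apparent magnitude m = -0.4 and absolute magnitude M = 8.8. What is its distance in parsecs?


d = 10^((m - M + 5)/5) = 10^((-0.4 - 8.8 + 5)/5) = 0.1445

0.1445 pc


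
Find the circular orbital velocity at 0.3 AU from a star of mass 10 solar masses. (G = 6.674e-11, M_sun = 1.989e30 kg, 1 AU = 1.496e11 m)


v = sqrt(GM/r) = sqrt(6.674e-11 * 1.989e+31 / 4.488e+10) = 171982.4251

171982.4251 m/s


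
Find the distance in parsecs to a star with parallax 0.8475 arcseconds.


d = 1/p = 1/0.8475 = 1.1799

1.1799 pc


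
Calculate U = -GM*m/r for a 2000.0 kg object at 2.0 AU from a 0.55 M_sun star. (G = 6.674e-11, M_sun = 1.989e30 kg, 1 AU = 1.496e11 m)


M = 0.55 * 1.989e30 kg = 1.09395e+30 kg; r = 2.0 AU * 1.496e11 m/AU = 2.992e+11 m. U = -GM*m/r = -(6.674e-11 * 1.09395e+30 * 2000.0) / 2.992e+11 = -4.880e+11

-4.880e+11 J


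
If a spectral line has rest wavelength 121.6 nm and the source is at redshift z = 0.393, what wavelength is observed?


lam_obs = lam_emit * (1 + z) = 121.6 * (1 + 0.393) = 169.3888

169.3888 nm


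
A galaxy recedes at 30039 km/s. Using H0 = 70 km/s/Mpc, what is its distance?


d = v / H0 = 30039 / 70 = 429.1286

429.1286 Mpc


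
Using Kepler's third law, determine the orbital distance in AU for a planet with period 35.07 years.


a = P^(2/3) = 35.07^(2/3) = 10.7141

10.7141 AU


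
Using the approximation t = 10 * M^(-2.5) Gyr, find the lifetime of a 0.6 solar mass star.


t = 10 * M^(-2.5) = 10 * 0.6^(-2.5) = 35.861

35.861 Gyr


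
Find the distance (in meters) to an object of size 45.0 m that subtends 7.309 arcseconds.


D = size / theta_rad, theta_rad = 7.309 * pi/(180*3600) = 3.544e-05, D = 1.270e+06

1.270e+06 m


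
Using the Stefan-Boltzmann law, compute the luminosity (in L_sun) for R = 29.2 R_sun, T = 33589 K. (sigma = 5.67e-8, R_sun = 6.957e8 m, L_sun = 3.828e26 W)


R = 29.2 * 6.957e8 m = 2.031444e+10 m. L = 4*pi*R^2*sigma*T^4 = 4*pi*(2.031444e+10)^2 * 5.67e-8 * 33589^4 = 3.742750956e+32 W. L/L_sun = 3.742750956e+32 / 3.828e26 = 977730.1349

977730.1349 L_sun


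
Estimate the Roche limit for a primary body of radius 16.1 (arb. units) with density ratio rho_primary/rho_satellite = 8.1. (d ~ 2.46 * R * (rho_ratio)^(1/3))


d_Roche = 2.46 * 16.1 * 8.1^(1/3) = 79.5407

79.5407


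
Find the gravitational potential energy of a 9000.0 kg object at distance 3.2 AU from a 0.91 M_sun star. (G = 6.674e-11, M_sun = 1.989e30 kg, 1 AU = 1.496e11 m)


M = 0.91 * 1.989e30 kg = 1.80999e+30 kg; r = 3.2 AU * 1.496e11 m/AU = 4.7872e+11 m. U = -GM*m/r = -(6.674e-11 * 1.80999e+30 * 9000.0) / 4.7872e+11 = -2.271e+12

-2.271e+12 J


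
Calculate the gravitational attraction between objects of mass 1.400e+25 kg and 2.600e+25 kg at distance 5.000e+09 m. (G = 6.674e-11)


F = G*m1*m2/r^2 = 6.674e-11 * 1.400e+25 * 2.600e+25 / (5.000e+09)^2 = 6.674e-11 * 3.640e+50 / 2.500e+19 = 9.717e+20

9.717e+20 N


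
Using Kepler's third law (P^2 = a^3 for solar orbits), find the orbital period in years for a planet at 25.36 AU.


P = a^(3/2) = 25.36^1.5 = 127.7097

127.7097 years


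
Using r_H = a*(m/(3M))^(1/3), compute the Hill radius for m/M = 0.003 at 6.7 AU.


r_H = a * (m/3M)^(1/3) = 6.7 * (0.003/3)^(1/3) = 0.67

0.67 AU


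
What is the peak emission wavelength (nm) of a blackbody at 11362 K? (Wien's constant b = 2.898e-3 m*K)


lam_max = b / T = 2.898e-3 / 11362 = 2.551e-07 m = 255.0607 nm

255.0607 nm


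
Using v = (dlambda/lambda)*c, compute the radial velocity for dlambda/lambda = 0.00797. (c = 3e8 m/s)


v = (dlambda/lambda) * c = 0.00797 * 3e8 = 2.391e+06

2.391e+06 m/s


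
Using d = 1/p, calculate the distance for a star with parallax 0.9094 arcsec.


d = 1/p = 1/0.9094 = 1.0996

1.0996 pc


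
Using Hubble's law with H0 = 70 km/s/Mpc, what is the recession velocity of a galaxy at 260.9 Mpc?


v = H0 * d = 70 * 260.9 = 18263.0

18263.0 km/s


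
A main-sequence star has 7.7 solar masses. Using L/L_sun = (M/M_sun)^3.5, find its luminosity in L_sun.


L/L_sun = (M/M_sun)^3.5 = 7.7^3.5 = 1266.8277

1266.8277 L_sun


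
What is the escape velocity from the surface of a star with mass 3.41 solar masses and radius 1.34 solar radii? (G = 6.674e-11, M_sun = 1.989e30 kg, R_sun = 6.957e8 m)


M = 3.41 * 1.989e30 kg = 6.78249e+30 kg; R = 1.34 * 6.957e8 m = 9.32238e+08 m. v_esc = sqrt(2GM/R) = sqrt(2 * 6.674e-11 * 6.78249e+30 / 9.32238e+08) = 985460.6315

985460.6315 m/s


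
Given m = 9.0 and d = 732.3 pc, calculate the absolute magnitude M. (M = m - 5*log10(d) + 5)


M = m - 5*log10(d) + 5 = 9.0 - 5*log10(732.3) + 5 = -0.3234

-0.3234


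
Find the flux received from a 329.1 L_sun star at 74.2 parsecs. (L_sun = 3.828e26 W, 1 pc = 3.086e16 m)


F = L / (4*pi*d^2) = 1.260e+29 / (4*pi*(2.290e+18)^2) = 1.912e-09

1.912e-09 W/m^2


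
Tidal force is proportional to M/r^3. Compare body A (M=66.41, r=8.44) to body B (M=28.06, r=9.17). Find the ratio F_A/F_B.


Ratio = (M1/r1^3) / (M2/r2^3) = (66.41/8.44^3) / (28.06/9.17^3) = 3.0355

3.0355


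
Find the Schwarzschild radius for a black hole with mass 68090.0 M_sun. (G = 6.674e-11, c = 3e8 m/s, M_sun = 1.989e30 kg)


M = 68090.0 * 1.989e30 kg = 1.3543101e+35 kg. rs = 2GM/c^2 = 2 * 6.674e-11 * 1.3543101e+35 / (3e8)^2 = 2.009e+08

2.009e+08 m


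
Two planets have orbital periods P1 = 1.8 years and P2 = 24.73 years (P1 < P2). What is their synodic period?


1/P_syn = |1/P1 - 1/P2| = |1/1.8 - 1/24.73| => P_syn = 1.9413

1.9413 years


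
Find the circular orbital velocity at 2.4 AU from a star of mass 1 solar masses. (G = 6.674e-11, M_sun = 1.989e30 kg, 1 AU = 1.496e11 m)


v = sqrt(GM/r) = sqrt(6.674e-11 * 1.989e+30 / 3.590e+11) = 19228.2197

19228.2197 m/s


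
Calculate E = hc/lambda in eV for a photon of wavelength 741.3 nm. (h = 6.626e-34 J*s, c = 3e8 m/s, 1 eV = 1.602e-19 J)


E = hc/lambda = 6.626e-34 * 3e8 / 7.413e-07 = 2.682e-19 J = 1.6738 eV

1.6738 eV


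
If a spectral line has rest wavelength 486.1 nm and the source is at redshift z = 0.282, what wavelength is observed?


lam_obs = lam_emit * (1 + z) = 486.1 * (1 + 0.282) = 623.1802

623.1802 nm


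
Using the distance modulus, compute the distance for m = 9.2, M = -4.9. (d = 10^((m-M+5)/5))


d = 10^((m - M + 5)/5) = 10^((9.2 - -4.9 + 5)/5) = 6606.9345

6606.9345 pc


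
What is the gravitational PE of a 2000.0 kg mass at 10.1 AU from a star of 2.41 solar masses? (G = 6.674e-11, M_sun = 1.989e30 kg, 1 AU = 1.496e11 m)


M = 2.41 * 1.989e30 kg = 4.79349e+30 kg; r = 10.1 AU * 1.496e11 m/AU = 1.51096e+12 m. U = -GM*m/r = -(6.674e-11 * 4.79349e+30 * 2000.0) / 1.51096e+12 = -4.235e+11

-4.235e+11 J


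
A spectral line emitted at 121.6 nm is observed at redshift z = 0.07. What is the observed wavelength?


lam_obs = lam_emit * (1 + z) = 121.6 * (1 + 0.07) = 130.112

130.112 nm


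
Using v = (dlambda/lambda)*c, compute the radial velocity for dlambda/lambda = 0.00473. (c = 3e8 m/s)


v = (dlambda/lambda) * c = 0.00473 * 3e8 = 1.419e+06

1.419e+06 m/s


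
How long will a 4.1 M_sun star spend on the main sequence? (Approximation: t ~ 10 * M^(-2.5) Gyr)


t = 10 * M^(-2.5) = 10 * 4.1^(-2.5) = 0.2938

0.2938 Gyr


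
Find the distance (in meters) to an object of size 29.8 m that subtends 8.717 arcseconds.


D = size / theta_rad, theta_rad = 8.717 * pi/(180*3600) = 4.226e-05, D = 705138.3763

705138.3763 m


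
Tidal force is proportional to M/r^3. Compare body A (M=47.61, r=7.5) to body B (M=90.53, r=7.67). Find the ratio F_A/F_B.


Ratio = (M1/r1^3) / (M2/r2^3) = (47.61/7.5^3) / (90.53/7.67^3) = 0.5625

0.5625


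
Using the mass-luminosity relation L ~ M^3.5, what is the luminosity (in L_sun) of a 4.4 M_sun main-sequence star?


L/L_sun = (M/M_sun)^3.5 = 4.4^3.5 = 178.6835

178.6835 L_sun


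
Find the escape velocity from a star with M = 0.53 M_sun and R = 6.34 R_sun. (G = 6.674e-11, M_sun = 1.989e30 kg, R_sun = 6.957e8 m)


M = 0.53 * 1.989e30 kg = 1.05417e+30 kg; R = 6.34 * 6.957e8 m = 4.410738e+09 m. v_esc = sqrt(2GM/R) = sqrt(2 * 6.674e-11 * 1.05417e+30 / 4.410738e+09) = 178610.8325

178610.8325 m/s


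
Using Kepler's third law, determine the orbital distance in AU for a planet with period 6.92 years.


a = P^(2/3) = 6.92^(2/3) = 3.6314

3.6314 AU


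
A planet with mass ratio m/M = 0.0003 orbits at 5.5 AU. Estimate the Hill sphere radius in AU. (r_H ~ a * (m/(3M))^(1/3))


r_H = a * (m/3M)^(1/3) = 5.5 * (0.0003/3)^(1/3) = 0.2553

0.2553 AU


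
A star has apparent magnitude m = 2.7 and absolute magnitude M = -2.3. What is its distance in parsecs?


d = 10^((m - M + 5)/5) = 10^((2.7 - -2.3 + 5)/5) = 100.0

100.0 pc


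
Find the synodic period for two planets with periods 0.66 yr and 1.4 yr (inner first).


1/P_syn = |1/P1 - 1/P2| = |1/0.66 - 1/1.4| => P_syn = 1.2486

1.2486 years


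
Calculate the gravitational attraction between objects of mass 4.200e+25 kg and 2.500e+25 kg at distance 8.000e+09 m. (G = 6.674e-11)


F = G*m1*m2/r^2 = 6.674e-11 * 4.200e+25 * 2.500e+25 / (8.000e+09)^2 = 6.674e-11 * 1.050e+51 / 6.400e+19 = 1.095e+21

1.095e+21 N


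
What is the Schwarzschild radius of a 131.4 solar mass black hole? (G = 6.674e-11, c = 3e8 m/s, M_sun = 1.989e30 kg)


M = 131.4 * 1.989e30 kg = 2.613546e+32 kg. rs = 2GM/c^2 = 2 * 6.674e-11 * 2.613546e+32 / (3e8)^2 = 387617.9112

387617.9112 m


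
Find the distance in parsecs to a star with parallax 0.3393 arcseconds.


d = 1/p = 1/0.3393 = 2.9472

2.9472 pc


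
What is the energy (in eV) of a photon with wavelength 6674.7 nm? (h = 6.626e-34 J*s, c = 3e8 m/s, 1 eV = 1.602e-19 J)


E = hc/lambda = 6.626e-34 * 3e8 / 6.675e-06 = 2.978e-20 J = 0.1859 eV

0.1859 eV


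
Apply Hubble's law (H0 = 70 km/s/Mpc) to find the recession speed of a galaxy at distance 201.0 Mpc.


v = H0 * d = 70 * 201.0 = 14070.0

14070.0 km/s


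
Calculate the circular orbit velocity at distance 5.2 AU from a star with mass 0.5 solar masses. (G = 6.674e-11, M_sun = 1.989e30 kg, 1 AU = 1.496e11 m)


v = sqrt(GM/r) = sqrt(6.674e-11 * 9.945e+29 / 7.779e+11) = 9236.938

9236.938 m/s


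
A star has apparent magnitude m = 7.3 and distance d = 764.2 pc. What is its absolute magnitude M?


M = m - 5*log10(d) + 5 = 7.3 - 5*log10(764.2) + 5 = -2.116

-2.116


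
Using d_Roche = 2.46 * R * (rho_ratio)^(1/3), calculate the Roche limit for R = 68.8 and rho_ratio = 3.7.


d_Roche = 2.46 * 68.8 * 3.7^(1/3) = 261.7726

261.7726


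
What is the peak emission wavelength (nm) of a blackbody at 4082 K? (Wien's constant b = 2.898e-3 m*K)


lam_max = b / T = 2.898e-3 / 4082 = 7.099e-07 m = 709.9461 nm

709.9461 nm


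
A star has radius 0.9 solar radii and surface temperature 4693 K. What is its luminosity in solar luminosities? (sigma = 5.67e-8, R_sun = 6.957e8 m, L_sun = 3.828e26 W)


R = 0.9 * 6.957e8 m = 6.2613e+08 m. L = 4*pi*R^2*sigma*T^4 = 4*pi*(6.2613e+08)^2 * 5.67e-8 * 4693^4 = 1.354952796e+26 W. L/L_sun = 1.354952796e+26 / 3.828e26 = 0.354

0.354 L_sun


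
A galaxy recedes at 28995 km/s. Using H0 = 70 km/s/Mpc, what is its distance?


d = v / H0 = 28995 / 70 = 414.2143

414.2143 Mpc


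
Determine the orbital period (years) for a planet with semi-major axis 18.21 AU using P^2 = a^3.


P = a^(3/2) = 18.21^1.5 = 77.7079

77.7079 years


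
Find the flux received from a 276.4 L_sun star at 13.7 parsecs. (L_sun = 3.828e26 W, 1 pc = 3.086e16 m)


F = L / (4*pi*d^2) = 1.058e+29 / (4*pi*(4.228e+17)^2) = 4.711e-08

4.711e-08 W/m^2


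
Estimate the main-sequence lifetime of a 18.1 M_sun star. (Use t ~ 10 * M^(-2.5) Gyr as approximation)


t = 10 * M^(-2.5) = 10 * 18.1^(-2.5) = 0.0072

0.0072 Gyr


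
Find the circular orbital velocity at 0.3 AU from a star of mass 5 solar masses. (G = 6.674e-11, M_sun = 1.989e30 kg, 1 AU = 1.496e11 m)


v = sqrt(GM/r) = sqrt(6.674e-11 * 9.945e+30 / 4.488e+10) = 121609.939

121609.939 m/s


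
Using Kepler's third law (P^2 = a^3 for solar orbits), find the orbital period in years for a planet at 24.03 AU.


P = a^(3/2) = 24.03^1.5 = 117.796

117.796 years


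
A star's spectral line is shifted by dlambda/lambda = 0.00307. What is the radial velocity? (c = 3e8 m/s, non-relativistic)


v = (dlambda/lambda) * c = 0.00307 * 3e8 = 921000.0

921000.0 m/s


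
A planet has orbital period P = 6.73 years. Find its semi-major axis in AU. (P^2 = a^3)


a = P^(2/3) = 6.73^(2/3) = 3.5646

3.5646 AU


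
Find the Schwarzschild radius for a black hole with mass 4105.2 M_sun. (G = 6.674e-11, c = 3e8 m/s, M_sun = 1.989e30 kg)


M = 4105.2 * 1.989e30 kg = 8.1652428e+33 kg. rs = 2GM/c^2 = 2 * 6.674e-11 * 8.1652428e+33 / (3e8)^2 = 1.211e+07

1.211e+07 m


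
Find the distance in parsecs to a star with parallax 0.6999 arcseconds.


d = 1/p = 1/0.6999 = 1.4288

1.4288 pc


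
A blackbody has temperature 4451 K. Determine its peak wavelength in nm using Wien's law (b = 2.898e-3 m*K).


lam_max = b / T = 2.898e-3 / 4451 = 6.511e-07 m = 651.0896 nm

651.0896 nm


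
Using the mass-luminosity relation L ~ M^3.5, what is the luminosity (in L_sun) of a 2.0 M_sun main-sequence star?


L/L_sun = (M/M_sun)^3.5 = 2.0^3.5 = 11.3137

11.3137 L_sun


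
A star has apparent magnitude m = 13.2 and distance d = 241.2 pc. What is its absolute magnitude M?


M = m - 5*log10(d) + 5 = 13.2 - 5*log10(241.2) + 5 = 6.2881

6.2881


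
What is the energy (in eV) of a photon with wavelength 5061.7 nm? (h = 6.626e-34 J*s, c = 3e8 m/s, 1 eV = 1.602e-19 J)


E = hc/lambda = 6.626e-34 * 3e8 / 5.062e-06 = 3.927e-20 J = 0.2451 eV

0.2451 eV


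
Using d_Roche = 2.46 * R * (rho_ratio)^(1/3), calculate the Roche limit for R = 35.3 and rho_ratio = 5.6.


d_Roche = 2.46 * 35.3 * 5.6^(1/3) = 154.2076

154.2076


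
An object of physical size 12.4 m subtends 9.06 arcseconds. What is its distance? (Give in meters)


D = size / theta_rad, theta_rad = 9.06 * pi/(180*3600) = 4.392e-05, D = 282305.0328

282305.0328 m


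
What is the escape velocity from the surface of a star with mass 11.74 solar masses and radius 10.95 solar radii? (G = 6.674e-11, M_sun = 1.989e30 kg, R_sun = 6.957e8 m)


M = 11.74 * 1.989e30 kg = 2.335086e+31 kg; R = 10.95 * 6.957e8 m = 7.617915e+09 m. v_esc = sqrt(2GM/R) = sqrt(2 * 6.674e-11 * 2.335086e+31 / 7.617915e+09) = 639648.6354

639648.6354 m/s


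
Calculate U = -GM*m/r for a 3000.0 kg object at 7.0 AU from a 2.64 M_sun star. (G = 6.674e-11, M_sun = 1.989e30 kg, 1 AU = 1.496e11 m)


M = 2.64 * 1.989e30 kg = 5.25096e+30 kg; r = 7.0 AU * 1.496e11 m/AU = 1.0472e+12 m. U = -GM*m/r = -(6.674e-11 * 5.25096e+30 * 3000.0) / 1.0472e+12 = -1.004e+12

-1.004e+12 J


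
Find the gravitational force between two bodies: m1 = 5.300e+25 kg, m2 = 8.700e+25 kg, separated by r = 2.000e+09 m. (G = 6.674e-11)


F = G*m1*m2/r^2 = 6.674e-11 * 5.300e+25 * 8.700e+25 / (2.000e+09)^2 = 6.674e-11 * 4.611e+51 / 4.000e+18 = 7.693e+22

7.693e+22 N


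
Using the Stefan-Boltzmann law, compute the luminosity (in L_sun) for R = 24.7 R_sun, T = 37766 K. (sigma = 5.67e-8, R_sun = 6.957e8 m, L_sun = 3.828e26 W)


R = 24.7 * 6.957e8 m = 1.718379e+10 m. L = 4*pi*R^2*sigma*T^4 = 4*pi*(1.718379e+10)^2 * 5.67e-8 * 37766^4 = 4.279911526e+32 W. L/L_sun = 4.279911526e+32 / 3.828e26 = 1.118e+06

1.118e+06 L_sun


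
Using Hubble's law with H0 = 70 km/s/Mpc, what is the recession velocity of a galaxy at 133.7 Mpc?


v = H0 * d = 70 * 133.7 = 9359.0

9359.0 km/s


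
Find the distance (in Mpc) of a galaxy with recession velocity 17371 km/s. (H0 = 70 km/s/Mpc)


d = v / H0 = 17371 / 70 = 248.1571

248.1571 Mpc


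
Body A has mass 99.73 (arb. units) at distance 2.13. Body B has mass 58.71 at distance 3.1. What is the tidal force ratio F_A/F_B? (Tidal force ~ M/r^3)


Ratio = (M1/r1^3) / (M2/r2^3) = (99.73/2.13^3) / (58.71/3.1^3) = 5.2367

5.2367


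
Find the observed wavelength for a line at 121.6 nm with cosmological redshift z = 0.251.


lam_obs = lam_emit * (1 + z) = 121.6 * (1 + 0.251) = 152.1216

152.1216 nm


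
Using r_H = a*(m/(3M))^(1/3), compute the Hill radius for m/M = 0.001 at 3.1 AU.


r_H = a * (m/3M)^(1/3) = 3.1 * (0.001/3)^(1/3) = 0.2149

0.2149 AU


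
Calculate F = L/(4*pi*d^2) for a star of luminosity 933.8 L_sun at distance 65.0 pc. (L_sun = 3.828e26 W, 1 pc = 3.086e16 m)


F = L / (4*pi*d^2) = 3.575e+29 / (4*pi*(2.006e+18)^2) = 7.070e-09

7.070e-09 W/m^2


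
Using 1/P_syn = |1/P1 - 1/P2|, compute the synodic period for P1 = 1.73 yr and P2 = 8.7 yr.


1/P_syn = |1/P1 - 1/P2| = |1/1.73 - 1/8.7| => P_syn = 2.1594

2.1594 years


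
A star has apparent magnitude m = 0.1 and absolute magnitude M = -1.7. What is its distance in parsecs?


d = 10^((m - M + 5)/5) = 10^((0.1 - -1.7 + 5)/5) = 22.9087

22.9087 pc


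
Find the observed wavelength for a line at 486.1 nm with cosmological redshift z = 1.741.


lam_obs = lam_emit * (1 + z) = 486.1 * (1 + 1.741) = 1332.4001

1332.4001 nm


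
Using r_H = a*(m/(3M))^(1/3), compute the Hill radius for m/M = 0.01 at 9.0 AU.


r_H = a * (m/3M)^(1/3) = 9.0 * (0.01/3)^(1/3) = 1.3444

1.3444 AU


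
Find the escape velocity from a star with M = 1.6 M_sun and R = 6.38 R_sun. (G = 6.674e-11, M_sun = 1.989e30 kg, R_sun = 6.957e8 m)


M = 1.6 * 1.989e30 kg = 3.1824e+30 kg; R = 6.38 * 6.957e8 m = 4.438566e+09 m. v_esc = sqrt(2GM/R) = sqrt(2 * 6.674e-11 * 3.1824e+30 / 4.438566e+09) = 309359.987

309359.987 m/s


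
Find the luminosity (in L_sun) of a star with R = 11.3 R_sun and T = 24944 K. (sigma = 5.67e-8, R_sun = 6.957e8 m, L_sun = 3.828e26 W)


R = 11.3 * 6.957e8 m = 7.86141e+09 m. L = 4*pi*R^2*sigma*T^4 = 4*pi*(7.86141e+09)^2 * 5.67e-8 * 24944^4 = 1.704740221e+31 W. L/L_sun = 1.704740221e+31 / 3.828e26 = 44533.4436

44533.4436 L_sun


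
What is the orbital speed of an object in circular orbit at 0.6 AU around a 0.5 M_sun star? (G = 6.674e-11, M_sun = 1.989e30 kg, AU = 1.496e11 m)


v = sqrt(GM/r) = sqrt(6.674e-11 * 9.945e+29 / 8.976e+10) = 27192.809

27192.809 m/s


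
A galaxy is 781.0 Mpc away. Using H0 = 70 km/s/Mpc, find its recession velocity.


v = H0 * d = 70 * 781.0 = 54670.0

54670.0 km/s


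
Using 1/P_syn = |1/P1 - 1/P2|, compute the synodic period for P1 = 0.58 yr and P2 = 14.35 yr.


1/P_syn = |1/P1 - 1/P2| = |1/0.58 - 1/14.35| => P_syn = 0.6044

0.6044 years


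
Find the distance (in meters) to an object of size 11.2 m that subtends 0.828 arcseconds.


D = size / theta_rad, theta_rad = 0.828 * pi/(180*3600) = 4.014e-06, D = 2.790e+06

2.790e+06 m


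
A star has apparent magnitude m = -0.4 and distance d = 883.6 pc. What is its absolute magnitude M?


M = m - 5*log10(d) + 5 = -0.4 - 5*log10(883.6) + 5 = -10.1313

-10.1313


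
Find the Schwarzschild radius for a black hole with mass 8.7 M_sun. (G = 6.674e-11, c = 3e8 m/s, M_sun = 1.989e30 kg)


M = 8.7 * 1.989e30 kg = 1.73043e+31 kg. rs = 2GM/c^2 = 2 * 6.674e-11 * 1.73043e+31 / (3e8)^2 = 25664.1996

25664.1996 m


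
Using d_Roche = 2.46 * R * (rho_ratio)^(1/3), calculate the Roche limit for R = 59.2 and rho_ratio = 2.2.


d_Roche = 2.46 * 59.2 * 2.2^(1/3) = 189.4077

189.4077


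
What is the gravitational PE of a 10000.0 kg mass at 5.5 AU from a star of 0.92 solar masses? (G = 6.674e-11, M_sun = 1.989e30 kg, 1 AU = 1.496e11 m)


M = 0.92 * 1.989e30 kg = 1.82988e+30 kg; r = 5.5 AU * 1.496e11 m/AU = 8.228e+11 m. U = -GM*m/r = -(6.674e-11 * 1.82988e+30 * 10000.0) / 8.228e+11 = -1.484e+12

-1.484e+12 J


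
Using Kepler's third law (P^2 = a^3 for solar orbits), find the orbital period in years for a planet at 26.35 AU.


P = a^(3/2) = 26.35^1.5 = 135.2605

135.2605 years


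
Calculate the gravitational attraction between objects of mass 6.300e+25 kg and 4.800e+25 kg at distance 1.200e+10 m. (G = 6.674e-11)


F = G*m1*m2/r^2 = 6.674e-11 * 6.300e+25 * 4.800e+25 / (1.200e+10)^2 = 6.674e-11 * 3.024e+51 / 1.440e+20 = 1.402e+21

1.402e+21 N


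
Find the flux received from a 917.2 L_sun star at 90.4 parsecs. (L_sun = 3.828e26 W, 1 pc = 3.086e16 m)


F = L / (4*pi*d^2) = 3.511e+29 / (4*pi*(2.790e+18)^2) = 3.590e-09

3.590e-09 W/m^2


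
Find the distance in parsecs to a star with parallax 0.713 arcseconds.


d = 1/p = 1/0.713 = 1.4025

1.4025 pc


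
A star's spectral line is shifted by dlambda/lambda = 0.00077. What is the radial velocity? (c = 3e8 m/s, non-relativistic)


v = (dlambda/lambda) * c = 0.00077 * 3e8 = 231000.0

231000.0 m/s


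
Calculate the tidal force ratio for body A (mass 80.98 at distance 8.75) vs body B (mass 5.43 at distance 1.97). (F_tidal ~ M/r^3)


Ratio = (M1/r1^3) / (M2/r2^3) = (80.98/8.75^3) / (5.43/1.97^3) = 0.1702

0.1702


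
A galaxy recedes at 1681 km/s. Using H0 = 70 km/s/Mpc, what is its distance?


d = v / H0 = 1681 / 70 = 24.0143

24.0143 Mpc


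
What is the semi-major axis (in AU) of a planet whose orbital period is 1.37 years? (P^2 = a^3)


a = P^(2/3) = 1.37^(2/3) = 1.2335

1.2335 AU


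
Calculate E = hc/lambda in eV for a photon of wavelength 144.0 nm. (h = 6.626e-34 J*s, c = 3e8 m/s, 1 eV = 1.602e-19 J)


E = hc/lambda = 6.626e-34 * 3e8 / 1.440e-07 = 1.380e-18 J = 8.6168 eV

8.6168 eV


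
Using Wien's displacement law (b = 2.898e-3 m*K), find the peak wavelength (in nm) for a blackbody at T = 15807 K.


lam_max = b / T = 2.898e-3 / 15807 = 1.833e-07 m = 183.3365 nm

183.3365 nm


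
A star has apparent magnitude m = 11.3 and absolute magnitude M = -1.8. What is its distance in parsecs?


d = 10^((m - M + 5)/5) = 10^((11.3 - -1.8 + 5)/5) = 4168.6938

4168.6938 pc


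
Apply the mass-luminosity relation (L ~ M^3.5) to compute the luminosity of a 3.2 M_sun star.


L/L_sun = (M/M_sun)^3.5 = 3.2^3.5 = 58.6172

58.6172 L_sun


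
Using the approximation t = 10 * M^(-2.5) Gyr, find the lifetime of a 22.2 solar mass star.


t = 10 * M^(-2.5) = 10 * 22.2^(-2.5) = 0.0043

0.0043 Gyr


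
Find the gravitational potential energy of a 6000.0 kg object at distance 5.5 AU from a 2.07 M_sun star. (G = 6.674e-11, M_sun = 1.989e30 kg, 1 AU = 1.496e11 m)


M = 2.07 * 1.989e30 kg = 4.11723e+30 kg; r = 5.5 AU * 1.496e11 m/AU = 8.228e+11 m. U = -GM*m/r = -(6.674e-11 * 4.11723e+30 * 6000.0) / 8.228e+11 = -2.004e+12

-2.004e+12 J


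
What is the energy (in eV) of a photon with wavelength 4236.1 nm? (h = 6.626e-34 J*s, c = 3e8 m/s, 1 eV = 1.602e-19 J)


E = hc/lambda = 6.626e-34 * 3e8 / 4.236e-06 = 4.693e-20 J = 0.2929 eV

0.2929 eV


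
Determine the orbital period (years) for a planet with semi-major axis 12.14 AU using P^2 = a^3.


P = a^(3/2) = 12.14^1.5 = 42.2988

42.2988 years


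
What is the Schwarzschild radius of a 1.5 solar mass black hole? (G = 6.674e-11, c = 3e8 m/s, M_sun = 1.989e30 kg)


M = 1.5 * 1.989e30 kg = 2.9835e+30 kg. rs = 2GM/c^2 = 2 * 6.674e-11 * 2.9835e+30 / (3e8)^2 = 4424.862

4424.862 m


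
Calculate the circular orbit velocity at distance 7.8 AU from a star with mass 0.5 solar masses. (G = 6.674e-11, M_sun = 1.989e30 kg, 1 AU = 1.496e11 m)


v = sqrt(GM/r) = sqrt(6.674e-11 * 9.945e+29 / 1.167e+12) = 7541.9283

7541.9283 m/s


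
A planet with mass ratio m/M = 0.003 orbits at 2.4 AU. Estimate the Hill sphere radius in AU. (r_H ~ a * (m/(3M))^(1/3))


r_H = a * (m/3M)^(1/3) = 2.4 * (0.003/3)^(1/3) = 0.24

0.24 AU


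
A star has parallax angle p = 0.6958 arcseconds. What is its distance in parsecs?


d = 1/p = 1/0.6958 = 1.4372

1.4372 pc


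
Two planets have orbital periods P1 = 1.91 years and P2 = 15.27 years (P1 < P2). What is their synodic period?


1/P_syn = |1/P1 - 1/P2| = |1/1.91 - 1/15.27| => P_syn = 2.1831

2.1831 years


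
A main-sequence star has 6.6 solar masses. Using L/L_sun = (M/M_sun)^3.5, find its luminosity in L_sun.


L/L_sun = (M/M_sun)^3.5 = 6.6^3.5 = 738.5906

738.5906 L_sun


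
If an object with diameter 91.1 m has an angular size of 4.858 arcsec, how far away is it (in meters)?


D = size / theta_rad, theta_rad = 4.858 * pi/(180*3600) = 2.355e-05, D = 3.868e+06

3.868e+06 m


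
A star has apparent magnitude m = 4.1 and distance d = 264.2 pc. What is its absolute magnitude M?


M = m - 5*log10(d) + 5 = 4.1 - 5*log10(264.2) + 5 = -3.0097

-3.0097


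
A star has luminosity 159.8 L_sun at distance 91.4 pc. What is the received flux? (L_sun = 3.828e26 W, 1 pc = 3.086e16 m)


F = L / (4*pi*d^2) = 6.117e+28 / (4*pi*(2.821e+18)^2) = 6.119e-10

6.119e-10 W/m^2


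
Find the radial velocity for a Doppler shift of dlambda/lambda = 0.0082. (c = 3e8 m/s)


v = (dlambda/lambda) * c = 0.0082 * 3e8 = 2.460e+06

2.460e+06 m/s


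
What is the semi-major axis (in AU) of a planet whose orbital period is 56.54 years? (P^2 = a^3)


a = P^(2/3) = 56.54^(2/3) = 14.7312

14.7312 AU


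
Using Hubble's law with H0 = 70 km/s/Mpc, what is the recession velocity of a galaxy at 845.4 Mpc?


v = H0 * d = 70 * 845.4 = 59178.0

59178.0 km/s
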